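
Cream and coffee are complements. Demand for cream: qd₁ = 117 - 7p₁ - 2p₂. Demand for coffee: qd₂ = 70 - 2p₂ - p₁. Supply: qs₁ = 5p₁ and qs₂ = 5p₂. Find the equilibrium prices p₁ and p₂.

p₁ = 679/82, p₂ = 723/82

Market 1: 117 - 7p₁ - 2p₂ = 5p₁ → 12p₁ + 2p₂ = 117.
Market 2: 7p₂ + p₁ = 70.
Eliminating p₂: 7×(1) − 2×(2) gives 82p₁ = 679, so p₁ = 679/82.
Back-substitute into (2): p₂ = (70 − 1×679/82) / 7 = 723/82.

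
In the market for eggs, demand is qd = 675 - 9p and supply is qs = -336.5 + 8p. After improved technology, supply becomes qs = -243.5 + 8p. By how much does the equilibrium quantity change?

Δq = 837/17

Original equilibrium: p* = 59.5, q* = 139.5.
New equilibrium: 675 - 9p = -243.5 + 8p, so 918.5 = 17p and p' = 1837/34; q' = 675 − 9(1837/34) = 6417/34.
Change in quantity: 6417/34 − 139.5 = 837/17.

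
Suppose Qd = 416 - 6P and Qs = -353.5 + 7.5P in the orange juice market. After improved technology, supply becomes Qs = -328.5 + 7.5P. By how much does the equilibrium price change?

Original equilibrium: P* = 57, Q* = 74.
New equilibrium: 416 - 6P = -328.5 + 7.5P, so 744.5 = 13.5P and P' = 1489/27; Q' = 416 − 6(1489/27) = 766/9.
Change in price: 1489/27 − 57 = -50/27.

ΔP = -50/27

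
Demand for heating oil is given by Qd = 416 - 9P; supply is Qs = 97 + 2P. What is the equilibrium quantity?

Set Qd = Qs: 416 - 9P = 97 + 2P.
319 = 11P, so P* = 29.
Q* = 416 − 9(29) = 155.

Q* = 155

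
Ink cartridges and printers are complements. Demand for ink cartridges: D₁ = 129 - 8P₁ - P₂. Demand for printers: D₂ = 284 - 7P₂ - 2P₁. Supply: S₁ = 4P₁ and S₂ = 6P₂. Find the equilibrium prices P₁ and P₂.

P₁ = 199/22, P₂ = 225/11

Market 1: 129 - 8P₁ - P₂ = 4P₁ → 12P₁ + P₂ = 129.
Market 2: 13P₂ + 2P₁ = 284.
Eliminating P₂: 13×(1) − 1×(2) gives 154P₁ = 1393, so P₁ = 199/22.
Back-substitute into (2): P₂ = (284 − 2×199/22) / 13 = 225/11.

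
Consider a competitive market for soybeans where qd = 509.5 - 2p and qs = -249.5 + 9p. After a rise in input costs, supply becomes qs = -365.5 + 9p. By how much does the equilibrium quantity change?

Original equilibrium: p* = 69, q* = 371.5.
New equilibrium: 509.5 - 2p = -365.5 + 9p, so 875 = 11p and p' = 875/11; q' = 509.5 − 2(875/11) = 7709/22.
Change in quantity: 7709/22 − 371.5 = -232/11.

Δq = -232/11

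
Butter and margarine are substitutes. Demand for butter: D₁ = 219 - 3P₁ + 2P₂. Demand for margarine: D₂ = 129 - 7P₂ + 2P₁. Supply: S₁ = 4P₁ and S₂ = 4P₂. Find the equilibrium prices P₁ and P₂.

Market 1: 219 - 3P₁ + 2P₂ = 4P₁ → 7P₁ - 2P₂ = 219.
Market 2: 11P₂ - 2P₁ = 129.
Eliminating P₂: 11×(1) + 2×(2) gives 73P₁ = 2667, so P₁ = 2667/73.
Back-substitute into (2): P₂ = (129 + 2×2667/73) / 11 = 1341/73.

P₁ = 2667/73, P₂ = 1341/73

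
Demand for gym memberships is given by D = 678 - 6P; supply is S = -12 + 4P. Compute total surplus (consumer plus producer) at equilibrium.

Total surplus = 14520

Equilibrium: 678 - 6P = -12 + 4P gives P* = 69, Q* = 264.
Demand choke price: P = 113; supply starts at P = 3.
CS = ½(113 − 69)(264) = 5808; PS = ½(69 − 3)(264) = 8712.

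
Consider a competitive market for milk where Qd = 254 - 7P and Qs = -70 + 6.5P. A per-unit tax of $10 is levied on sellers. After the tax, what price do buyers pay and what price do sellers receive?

Pre-tax equilibrium: P* = 24, Q* = 86.
Tax on sellers shifts supply to Qs = -70 + 6.5(P − 10) = -135 + 6.5P.
254 - 7P = -135 + 6.5P gives buyer price Pb = 778/27; sellers receive Ps = 778/27 − 10 = 508/27.
New quantity: Q = 254 − 7(778/27) = 1412/27.

Buyers pay 778/27, sellers receive 508/27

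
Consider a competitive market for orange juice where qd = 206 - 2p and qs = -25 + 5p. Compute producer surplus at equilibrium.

Producer surplus = 1960

Equilibrium: 206 - 2p = -25 + 5p gives p* = 33, q* = 140.
Supply starts at p = 5 (where qs = 0).
PS = ½(33 − 5)(140) = 1960.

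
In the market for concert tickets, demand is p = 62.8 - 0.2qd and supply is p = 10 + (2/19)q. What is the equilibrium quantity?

Set the two price expressions equal: 62.8 - 0.2q = 10 + (2/19)q.
52.8 = (29/95)q, so q* = 5016/29.
p* = 62.8 − (0.2)(5016/29) = 818/29.

q* = 5016/29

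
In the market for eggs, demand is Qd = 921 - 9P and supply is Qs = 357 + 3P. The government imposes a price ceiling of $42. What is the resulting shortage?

Shortage = 60

Equilibrium price would be P* = 47, so the ceiling at 42 binds.
At P = 42: Qd = 921 − 9(42) = 543, Qs = 357 + 3(42) = 483.
Shortage = 543 − 483 = 60.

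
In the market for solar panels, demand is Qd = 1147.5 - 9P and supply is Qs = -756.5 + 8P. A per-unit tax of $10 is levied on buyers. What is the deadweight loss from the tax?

Pre-tax equilibrium: P* = 112, Q* = 139.5.
Tax on buyers shifts demand to Qd = 1147.5 − 9(P + 10) = 1057.5 - 9P.
1057.5 - 9P = -756.5 + 8P gives seller price Ps = 1814/17; buyers pay Pb = 1814/17 + 10 = 1984/17.
New quantity: Q = 1147.5 − 9(1984/17) = 3303/34.
DWL = ½ × 10 × (139.5 − 3303/34) = 3600/17.

Deadweight loss = 3600/17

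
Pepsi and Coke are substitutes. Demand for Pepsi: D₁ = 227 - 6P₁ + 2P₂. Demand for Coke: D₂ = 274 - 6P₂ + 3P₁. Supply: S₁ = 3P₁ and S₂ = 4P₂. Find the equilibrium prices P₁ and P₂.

P₁ = 1409/42, P₂ = 1049/28

Market 1: 227 - 6P₁ + 2P₂ = 3P₁ → 9P₁ - 2P₂ = 227.
Market 2: 10P₂ - 3P₁ = 274.
Eliminating P₂: 10×(1) + 2×(2) gives 84P₁ = 2818, so P₁ = 1409/42.
Back-substitute into (2): P₂ = (274 + 3×1409/42) / 10 = 1049/28.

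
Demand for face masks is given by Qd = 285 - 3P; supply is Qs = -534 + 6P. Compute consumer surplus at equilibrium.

Equilibrium: 285 - 3P = -534 + 6P gives P* = 91, Q* = 12.
Demand choke price (Qd = 0): P = 95.
CS = ½(95 − 91)(12) = 24.

Consumer surplus = 24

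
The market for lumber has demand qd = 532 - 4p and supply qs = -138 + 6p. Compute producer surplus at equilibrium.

Producer surplus = 5808

Equilibrium: 532 - 4p = -138 + 6p gives p* = 67, q* = 264.
Supply starts at p = 23 (where qs = 0).
PS = ½(67 − 23)(264) = 5808.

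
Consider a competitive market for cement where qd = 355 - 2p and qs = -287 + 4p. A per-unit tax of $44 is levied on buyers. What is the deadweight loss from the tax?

Deadweight loss = 3872/3

Pre-tax equilibrium: p* = 107, q* = 141.
Tax on buyers shifts demand to qd = 355 − 2(p + 44) = 267 - 2p.
267 - 2p = -287 + 4p gives seller price ps = 277/3; buyers pay pb = 277/3 + 44 = 409/3.
New quantity: q = 355 − 2(409/3) = 247/3.
DWL = ½ × 44 × (141 − 247/3) = 3872/3.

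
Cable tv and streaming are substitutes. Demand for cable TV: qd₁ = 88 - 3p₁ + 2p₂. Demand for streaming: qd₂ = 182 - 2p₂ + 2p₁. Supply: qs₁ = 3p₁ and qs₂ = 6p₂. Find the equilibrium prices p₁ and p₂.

p₁ = 267/11, p₂ = 317/11

Market 1: 88 - 3p₁ + 2p₂ = 3p₁ → 6p₁ - 2p₂ = 88.
Market 2: 8p₂ - 2p₁ = 182.
Eliminating p₂: 8×(1) + 2×(2) gives 44p₁ = 1068, so p₁ = 267/11.
Back-substitute into (2): p₂ = (182 + 2×267/11) / 8 = 317/11.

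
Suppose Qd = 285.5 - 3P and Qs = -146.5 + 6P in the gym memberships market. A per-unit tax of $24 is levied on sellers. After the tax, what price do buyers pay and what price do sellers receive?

Buyers pay $64, sellers receive $40

Pre-tax equilibrium: P* = 48, Q* = 141.5.
Tax on sellers shifts supply to Qs = -146.5 + 6(P − 24) = -290.5 + 6P.
285.5 - 3P = -290.5 + 6P gives buyer price Pb = 64; sellers receive Ps = 64 − 24 = 40.
New quantity: Q = 285.5 − 3(64) = 93.5.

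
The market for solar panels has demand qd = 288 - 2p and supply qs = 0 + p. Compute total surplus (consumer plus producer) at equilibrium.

Equilibrium: 288 - 2p = 0 + p gives p* = 96, q* = 96.
Demand choke price: p = 144; supply starts at p = 0.
CS = ½(144 − 96)(96) = 2304; PS = ½(96 − 0)(96) = 4608.

Total surplus = 6912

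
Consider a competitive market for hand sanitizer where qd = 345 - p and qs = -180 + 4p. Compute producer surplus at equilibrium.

Equilibrium: 345 - p = -180 + 4p gives p* = 105, q* = 240.
Supply starts at p = 45 (where qs = 0).
PS = ½(105 − 45)(240) = 7200.

Producer surplus = 7200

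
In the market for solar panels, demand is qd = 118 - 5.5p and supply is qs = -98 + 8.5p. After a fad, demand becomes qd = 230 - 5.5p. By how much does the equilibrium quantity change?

Original equilibrium: p* = 108/7, q* = 232/7.
New equilibrium: 230 - 5.5p = -98 + 8.5p, so 328 = 14p and p' = 164/7; q' = 230 − 5.5(164/7) = 708/7.
Change in quantity: 708/7 − 232/7 = 68.

Δq = 68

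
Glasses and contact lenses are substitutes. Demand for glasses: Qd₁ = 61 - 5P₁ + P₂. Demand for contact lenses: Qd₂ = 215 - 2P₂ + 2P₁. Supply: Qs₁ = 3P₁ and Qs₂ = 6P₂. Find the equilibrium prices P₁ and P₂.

Market 1: 61 - 5P₁ + P₂ = 3P₁ → 8P₁ - P₂ = 61.
Market 2: 8P₂ - 2P₁ = 215.
Eliminating P₂: 8×(1) + 1×(2) gives 62P₁ = 703, so P₁ = 703/62.
Back-substitute into (2): P₂ = (215 + 2×703/62) / 8 = 921/31.

P₁ = 703/62, P₂ = 921/31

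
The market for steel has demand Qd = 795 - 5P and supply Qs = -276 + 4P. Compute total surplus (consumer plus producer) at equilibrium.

Total surplus = 9000

Equilibrium: 795 - 5P = -276 + 4P gives P* = 119, Q* = 200.
Demand choke price: P = 159; supply starts at P = 69.
CS = ½(159 − 119)(200) = 4000; PS = ½(119 − 69)(200) = 5000.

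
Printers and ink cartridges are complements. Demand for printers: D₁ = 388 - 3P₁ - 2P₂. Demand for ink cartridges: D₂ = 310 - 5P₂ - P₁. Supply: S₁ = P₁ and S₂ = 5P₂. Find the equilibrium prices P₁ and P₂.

P₁ = 1630/19, P₂ = 426/19

Market 1: 388 - 3P₁ - 2P₂ = P₁ → 4P₁ + 2P₂ = 388.
Market 2: 10P₂ + P₁ = 310.
Eliminating P₂: 10×(1) − 2×(2) gives 38P₁ = 3260, so P₁ = 1630/19.
Back-substitute into (2): P₂ = (310 − 1×1630/19) / 10 = 426/19.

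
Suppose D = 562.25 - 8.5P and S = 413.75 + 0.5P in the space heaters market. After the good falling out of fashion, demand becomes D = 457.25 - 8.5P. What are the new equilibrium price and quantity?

P' = 29/6, Q' = 2497/6

Original equilibrium: P* = 16.5, Q* = 422.
New equilibrium: 457.25 - 8.5P = 413.75 + 0.5P, so 43.5 = 9P and P' = 29/6; Q' = 457.25 − 8.5(29/6) = 2497/6.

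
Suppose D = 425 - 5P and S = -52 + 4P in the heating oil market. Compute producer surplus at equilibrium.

Producer surplus = 3200

Equilibrium: 425 - 5P = -52 + 4P gives P* = 53, Q* = 160.
Supply starts at P = 13 (where S = 0).
PS = ½(53 − 13)(160) = 3200.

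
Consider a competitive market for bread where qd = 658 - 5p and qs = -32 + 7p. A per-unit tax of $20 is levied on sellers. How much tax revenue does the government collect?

Pre-tax equilibrium: p* = 57.5, q* = 370.5.
Tax on sellers shifts supply to qs = -32 + 7(p − 20) = -172 + 7p.
658 - 5p = -172 + 7p gives buyer price pb = 415/6; sellers receive ps = 415/6 − 20 = 295/6.
New quantity: q = 658 − 5(415/6) = 1873/6.
Revenue = 20 × 1873/6 = 18730/3.

Tax revenue = 18730/3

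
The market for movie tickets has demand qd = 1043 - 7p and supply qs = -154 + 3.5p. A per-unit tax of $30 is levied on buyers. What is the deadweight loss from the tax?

Deadweight loss = 1050

Pre-tax equilibrium: p* = 114, q* = 245.
Tax on buyers shifts demand to qd = 1043 − 7(p + 30) = 833 - 7p.
833 - 7p = -154 + 3.5p gives seller price ps = 94; buyers pay pb = 94 + 30 = 124.
New quantity: q = 1043 − 7(124) = 175.
DWL = ½ × 30 × (245 − 175) = 1050.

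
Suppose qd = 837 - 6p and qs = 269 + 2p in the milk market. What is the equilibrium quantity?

Set qd = qs: 837 - 6p = 269 + 2p.
568 = 8p, so p* = 71.
q* = 837 − 6(71) = 411.

q* = 411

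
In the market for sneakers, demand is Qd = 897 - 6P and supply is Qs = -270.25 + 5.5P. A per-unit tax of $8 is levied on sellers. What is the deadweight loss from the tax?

Pre-tax equilibrium: P* = 101.5, Q* = 288.
Tax on sellers shifts supply to Qs = -270.25 + 5.5(P − 8) = -314.25 + 5.5P.
897 - 6P = -314.25 + 5.5P gives buyer price Pb = 4845/46; sellers receive Ps = 4845/46 − 8 = 4477/46.
New quantity: Q = 897 − 6(4845/46) = 6096/23.
DWL = ½ × 8 × (288 − 6096/23) = 2112/23.

Deadweight loss = 2112/23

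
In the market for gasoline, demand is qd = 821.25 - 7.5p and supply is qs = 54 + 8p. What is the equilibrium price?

Set qd = qs: 821.25 - 7.5p = 54 + 8p.
767.25 = 15.5p, so p* = 49.5.
q* = 821.25 − 7.5(49.5) = 450.

p* = 49.5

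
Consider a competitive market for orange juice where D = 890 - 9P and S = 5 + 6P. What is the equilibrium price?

P* = 59

Set D = S: 890 - 9P = 5 + 6P.
885 = 15P, so P* = 59.
Q* = 890 − 9(59) = 359.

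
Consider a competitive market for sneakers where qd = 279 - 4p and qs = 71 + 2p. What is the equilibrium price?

Set qd = qs: 279 - 4p = 71 + 2p.
208 = 6p, so p* = 104/3.
q* = 279 − 4(104/3) = 421/3.

p* = 104/3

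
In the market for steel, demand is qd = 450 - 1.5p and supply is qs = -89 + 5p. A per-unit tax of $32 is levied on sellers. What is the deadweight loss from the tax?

Pre-tax equilibrium: p* = 1078/13, q* = 4233/13.
Tax on sellers shifts supply to qs = -89 + 5(p − 32) = -249 + 5p.
450 - 1.5p = -249 + 5p gives buyer price pb = 1398/13; sellers receive ps = 1398/13 − 32 = 982/13.
New quantity: q = 450 − 1.5(1398/13) = 3753/13.
DWL = ½ × 32 × (4233/13 − 3753/13) = 7680/13.

Deadweight loss = 7680/13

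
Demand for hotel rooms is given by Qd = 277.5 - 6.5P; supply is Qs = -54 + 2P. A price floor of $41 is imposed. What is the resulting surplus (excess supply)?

Equilibrium price would be P* = 39, so the floor at 41 binds.
At P = 41: Qd = 11, Qs = 28.
Surplus = 28 − 11 = 17.

Surplus = 17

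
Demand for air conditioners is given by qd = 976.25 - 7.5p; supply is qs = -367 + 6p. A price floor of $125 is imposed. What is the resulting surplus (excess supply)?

Surplus = 344.25

Equilibrium price would be p* = 99.5, so the floor at 125 binds.
At p = 125: qd = 38.75, qs = 383.
Surplus = 383 − 38.75 = 344.25.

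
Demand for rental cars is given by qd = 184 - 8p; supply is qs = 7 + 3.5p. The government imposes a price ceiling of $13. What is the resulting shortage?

Equilibrium price would be p* = 354/23, so the ceiling at 13 binds.
At p = 13: qd = 184 − 8(13) = 80, qs = 7 + 3.5(13) = 52.5.
Shortage = 80 − 52.5 = 27.5.

Shortage = 27.5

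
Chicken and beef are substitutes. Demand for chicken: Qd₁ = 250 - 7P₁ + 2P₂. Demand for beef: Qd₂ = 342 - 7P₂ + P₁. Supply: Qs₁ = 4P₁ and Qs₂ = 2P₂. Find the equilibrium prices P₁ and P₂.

P₁ = 2934/97, P₂ = 4012/97

Market 1: 250 - 7P₁ + 2P₂ = 4P₁ → 11P₁ - 2P₂ = 250.
Market 2: 9P₂ - P₁ = 342.
Eliminating P₂: 9×(1) + 2×(2) gives 97P₁ = 2934, so P₁ = 2934/97.
Back-substitute into (2): P₂ = (342 + 1×2934/97) / 9 = 4012/97.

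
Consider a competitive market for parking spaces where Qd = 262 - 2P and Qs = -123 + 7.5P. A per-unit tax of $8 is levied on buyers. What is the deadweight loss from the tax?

Deadweight loss = 960/19

Pre-tax equilibrium: P* = 770/19, Q* = 3438/19.
Tax on buyers shifts demand to Qd = 262 − 2(P + 8) = 246 - 2P.
246 - 2P = -123 + 7.5P gives seller price Ps = 738/19; buyers pay Pb = 738/19 + 8 = 890/19.
New quantity: Q = 262 − 2(890/19) = 3198/19.
DWL = ½ × 8 × (3438/19 − 3198/19) = 960/19.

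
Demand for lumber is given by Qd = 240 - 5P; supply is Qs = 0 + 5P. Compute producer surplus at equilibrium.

Producer surplus = 1440

Equilibrium: 240 - 5P = 0 + 5P gives P* = 24, Q* = 120.
Supply starts at P = 0 (where Qs = 0).
PS = ½(24 − 0)(120) = 1440.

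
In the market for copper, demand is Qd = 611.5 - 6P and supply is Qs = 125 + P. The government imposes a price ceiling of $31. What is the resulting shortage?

Shortage = 269.5

Equilibrium price would be P* = 69.5, so the ceiling at 31 binds.
At P = 31: Qd = 611.5 − 6(31) = 425.5, Qs = 125 + 1(31) = 156.
Shortage = 425.5 − 156 = 269.5.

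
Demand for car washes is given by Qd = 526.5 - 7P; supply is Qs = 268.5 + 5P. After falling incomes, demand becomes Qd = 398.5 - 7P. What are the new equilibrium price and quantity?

Original equilibrium: P* = 21.5, Q* = 376.
New equilibrium: 398.5 - 7P = 268.5 + 5P, so 130 = 12P and P' = 65/6; Q' = 398.5 − 7(65/6) = 968/3.

P' = 65/6, Q' = 968/3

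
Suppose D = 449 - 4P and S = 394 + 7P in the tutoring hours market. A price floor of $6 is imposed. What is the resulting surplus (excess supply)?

Surplus = 11

Equilibrium price would be P* = 5, so the floor at 6 binds.
At P = 6: D = 425, S = 436.
Surplus = 436 − 425 = 11.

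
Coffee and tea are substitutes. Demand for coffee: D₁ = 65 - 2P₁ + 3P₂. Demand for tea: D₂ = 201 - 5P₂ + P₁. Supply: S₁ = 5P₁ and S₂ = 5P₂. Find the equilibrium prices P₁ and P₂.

P₁ = 1253/67, P₂ = 1472/67

Market 1: 65 - 2P₁ + 3P₂ = 5P₁ → 7P₁ - 3P₂ = 65.
Market 2: 10P₂ - P₁ = 201.
Eliminating P₂: 10×(1) + 3×(2) gives 67P₁ = 1253, so P₁ = 1253/67.
Back-substitute into (2): P₂ = (201 + 1×1253/67) / 10 = 1472/67.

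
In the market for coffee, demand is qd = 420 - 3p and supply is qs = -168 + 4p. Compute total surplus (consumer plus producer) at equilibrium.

Total surplus = 8232

Equilibrium: 420 - 3p = -168 + 4p gives p* = 84, q* = 168.
Demand choke price: p = 140; supply starts at p = 42.
CS = ½(140 − 84)(168) = 4704; PS = ½(84 − 42)(168) = 3528.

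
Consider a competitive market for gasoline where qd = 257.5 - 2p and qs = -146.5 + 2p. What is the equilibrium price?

p* = 101

Set qd = qs: 257.5 - 2p = -146.5 + 2p.
404 = 4p, so p* = 101.
q* = 257.5 − 2(101) = 55.5.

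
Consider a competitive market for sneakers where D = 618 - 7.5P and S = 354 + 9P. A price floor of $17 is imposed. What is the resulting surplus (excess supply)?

Surplus = 16.5

Equilibrium price would be P* = 16, so the floor at 17 binds.
At P = 17: D = 490.5, S = 507.
Surplus = 507 − 490.5 = 16.5.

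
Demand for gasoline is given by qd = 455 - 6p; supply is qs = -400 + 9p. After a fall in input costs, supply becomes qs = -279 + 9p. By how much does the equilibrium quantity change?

Original equilibrium: p* = 57, q* = 113.
New equilibrium: 455 - 6p = -279 + 9p, so 734 = 15p and p' = 734/15; q' = 455 − 6(734/15) = 161.4.
Change in quantity: 161.4 − 113 = 48.4.

Δq = 48.4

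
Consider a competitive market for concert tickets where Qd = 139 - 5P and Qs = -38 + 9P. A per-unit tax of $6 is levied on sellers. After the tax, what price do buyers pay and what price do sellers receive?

Pre-tax equilibrium: P* = 177/14, Q* = 1061/14.
Tax on sellers shifts supply to Qs = -38 + 9(P − 6) = -92 + 9P.
139 - 5P = -92 + 9P gives buyer price Pb = 16.5; sellers receive Ps = 16.5 − 6 = 10.5.
New quantity: Q = 139 − 5(16.5) = 56.5.

Buyers pay $16.5, sellers receive $10.5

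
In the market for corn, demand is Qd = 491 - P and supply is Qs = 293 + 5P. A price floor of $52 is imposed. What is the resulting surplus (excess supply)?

Surplus = 114

Equilibrium price would be P* = 33, so the floor at 52 binds.
At P = 52: Qd = 439, Qs = 553.
Surplus = 553 − 439 = 114.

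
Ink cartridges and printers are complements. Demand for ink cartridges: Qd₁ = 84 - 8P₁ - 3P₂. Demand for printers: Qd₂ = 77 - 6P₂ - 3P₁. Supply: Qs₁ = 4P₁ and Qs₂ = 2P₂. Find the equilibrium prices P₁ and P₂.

P₁ = 147/29, P₂ = 224/29

Market 1: 84 - 8P₁ - 3P₂ = 4P₁ → 12P₁ + 3P₂ = 84.
Market 2: 8P₂ + 3P₁ = 77.
Eliminating P₂: 8×(1) − 3×(2) gives 87P₁ = 441, so P₁ = 147/29.
Back-substitute into (2): P₂ = (77 − 3×147/29) / 8 = 224/29.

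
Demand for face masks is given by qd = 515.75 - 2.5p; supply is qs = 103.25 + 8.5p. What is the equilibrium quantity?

Set qd = qs: 515.75 - 2.5p = 103.25 + 8.5p.
412.5 = 11p, so p* = 37.5.
q* = 515.75 − 2.5(37.5) = 422.

q* = 422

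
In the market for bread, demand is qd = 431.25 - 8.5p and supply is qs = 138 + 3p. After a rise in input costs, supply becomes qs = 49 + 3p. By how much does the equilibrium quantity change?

Original equilibrium: p* = 25.5, q* = 214.5.
New equilibrium: 431.25 - 8.5p = 49 + 3p, so 382.25 = 11.5p and p' = 1529/46; q' = 431.25 − 8.5(1529/46) = 6841/46.
Change in quantity: 6841/46 − 214.5 = -1513/23.

Δq = -1513/23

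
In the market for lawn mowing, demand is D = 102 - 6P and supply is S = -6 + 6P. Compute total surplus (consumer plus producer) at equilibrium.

Total surplus = 384

Equilibrium: 102 - 6P = -6 + 6P gives P* = 9, Q* = 48.
Demand choke price: P = 17; supply starts at P = 1.
CS = ½(17 − 9)(48) = 192; PS = ½(9 − 1)(48) = 192.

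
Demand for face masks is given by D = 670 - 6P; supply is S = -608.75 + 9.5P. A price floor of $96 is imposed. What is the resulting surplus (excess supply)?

Equilibrium price would be P* = 82.5, so the floor at 96 binds.
At P = 96: D = 94, S = 303.25.
Surplus = 303.25 − 94 = 209.25.

Surplus = 209.25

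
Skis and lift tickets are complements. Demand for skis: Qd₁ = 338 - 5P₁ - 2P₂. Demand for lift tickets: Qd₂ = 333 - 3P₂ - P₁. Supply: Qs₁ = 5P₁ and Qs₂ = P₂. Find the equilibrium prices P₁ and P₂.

Market 1: 338 - 5P₁ - 2P₂ = 5P₁ → 10P₁ + 2P₂ = 338.
Market 2: 4P₂ + P₁ = 333.
Eliminating P₂: 4×(1) − 2×(2) gives 38P₁ = 686, so P₁ = 343/19.
Back-substitute into (2): P₂ = (333 − 1×343/19) / 4 = 1496/19.

P₁ = 343/19, P₂ = 1496/19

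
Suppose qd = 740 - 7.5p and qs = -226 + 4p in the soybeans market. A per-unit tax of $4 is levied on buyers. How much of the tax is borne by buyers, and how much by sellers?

Buyers bear 32/23, sellers bear 60/23

Pre-tax equilibrium: p* = 84, q* = 110.
Tax on buyers shifts demand to qd = 740 − 7.5(p + 4) = 710 - 7.5p.
710 - 7.5p = -226 + 4p gives seller price ps = 1872/23; buyers pay pb = 1872/23 + 4 = 1964/23.
New quantity: q = 740 − 7.5(1964/23) = 2290/23.
Buyer burden = 1964/23 − 84 = 32/23; seller burden = 84 − 1872/23 = 60/23.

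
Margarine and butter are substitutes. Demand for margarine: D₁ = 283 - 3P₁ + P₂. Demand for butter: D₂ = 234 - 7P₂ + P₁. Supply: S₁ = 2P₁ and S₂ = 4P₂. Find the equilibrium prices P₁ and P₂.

P₁ = 3347/54, P₂ = 1453/54

Market 1: 283 - 3P₁ + P₂ = 2P₁ → 5P₁ - P₂ = 283.
Market 2: 11P₂ - P₁ = 234.
Eliminating P₂: 11×(1) + 1×(2) gives 54P₁ = 3347, so P₁ = 3347/54.
Back-substitute into (2): P₂ = (234 + 1×3347/54) / 11 = 1453/54.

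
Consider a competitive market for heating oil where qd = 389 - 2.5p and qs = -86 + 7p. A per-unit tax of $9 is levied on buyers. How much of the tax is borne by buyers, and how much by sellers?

Pre-tax equilibrium: p* = 50, q* = 264.
Tax on buyers shifts demand to qd = 389 − 2.5(p + 9) = 366.5 - 2.5p.
366.5 - 2.5p = -86 + 7p gives seller price ps = 905/19; buyers pay pb = 905/19 + 9 = 1076/19.
New quantity: q = 389 − 2.5(1076/19) = 4701/19.
Buyer burden = 1076/19 − 50 = 126/19; seller burden = 50 − 905/19 = 45/19.

Buyers bear 126/19, sellers bear 45/19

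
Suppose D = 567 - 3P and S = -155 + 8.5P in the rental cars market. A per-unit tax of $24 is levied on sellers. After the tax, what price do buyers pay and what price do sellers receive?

Pre-tax equilibrium: P* = 1444/23, Q* = 8709/23.
Tax on sellers shifts supply to S = -155 + 8.5(P − 24) = -359 + 8.5P.
567 - 3P = -359 + 8.5P gives buyer price Pb = 1852/23; sellers receive Ps = 1852/23 − 24 = 1300/23.
New quantity: Q = 567 − 3(1852/23) = 7485/23.

Buyers pay 1852/23, sellers receive 1300/23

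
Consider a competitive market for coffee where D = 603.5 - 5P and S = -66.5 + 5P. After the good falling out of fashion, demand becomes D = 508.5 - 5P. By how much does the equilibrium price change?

ΔP = -9.5

Original equilibrium: P* = 67, Q* = 268.5.
New equilibrium: 508.5 - 5P = -66.5 + 5P, so 575 = 10P and P' = 57.5; Q' = 508.5 − 5(57.5) = 221.
Change in price: 57.5 − 67 = -9.5.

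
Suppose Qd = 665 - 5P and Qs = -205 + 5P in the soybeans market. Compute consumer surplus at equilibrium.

Equilibrium: 665 - 5P = -205 + 5P gives P* = 87, Q* = 230.
Demand choke price (Qd = 0): P = 133.
CS = ½(133 − 87)(230) = 5290.

Consumer surplus = 5290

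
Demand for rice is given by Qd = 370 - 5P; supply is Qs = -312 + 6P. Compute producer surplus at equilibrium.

Producer surplus = 300

Equilibrium: 370 - 5P = -312 + 6P gives P* = 62, Q* = 60.
Supply starts at P = 52 (where Qs = 0).
PS = ½(62 − 52)(60) = 300.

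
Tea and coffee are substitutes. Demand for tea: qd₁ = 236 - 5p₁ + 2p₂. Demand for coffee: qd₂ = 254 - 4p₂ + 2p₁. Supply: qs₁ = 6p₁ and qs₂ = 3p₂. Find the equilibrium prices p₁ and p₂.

Market 1: 236 - 5p₁ + 2p₂ = 6p₁ → 11p₁ - 2p₂ = 236.
Market 2: 7p₂ - 2p₁ = 254.
Eliminating p₂: 7×(1) + 2×(2) gives 73p₁ = 2160, so p₁ = 2160/73.
Back-substitute into (2): p₂ = (254 + 2×2160/73) / 7 = 3266/73.

p₁ = 2160/73, p₂ = 3266/73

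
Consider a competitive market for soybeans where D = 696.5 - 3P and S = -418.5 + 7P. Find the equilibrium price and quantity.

Set D = S: 696.5 - 3P = -418.5 + 7P.
1115 = 10P, so P* = 111.5.
Q* = 696.5 − 3(111.5) = 362.

P* = 111.5, Q* = 362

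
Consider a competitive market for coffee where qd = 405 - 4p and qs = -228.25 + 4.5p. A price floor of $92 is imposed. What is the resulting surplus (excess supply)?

Equilibrium price would be p* = 74.5, so the floor at 92 binds.
At p = 92: qd = 37, qs = 185.75.
Surplus = 185.75 − 37 = 148.75.

Surplus = 148.75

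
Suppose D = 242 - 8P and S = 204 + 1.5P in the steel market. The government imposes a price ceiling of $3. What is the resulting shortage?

Equilibrium price would be P* = 4, so the ceiling at 3 binds.
At P = 3: D = 242 − 8(3) = 218, S = 204 + 1.5(3) = 208.5.
Shortage = 218 − 208.5 = 9.5.

Shortage = 9.5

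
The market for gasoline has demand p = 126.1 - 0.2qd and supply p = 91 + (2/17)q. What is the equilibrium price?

p* = 104

Set the two price expressions equal: 126.1 - 0.2q = 91 + (2/17)q.
35.1 = (27/85)q, so q* = 110.5.
p* = 126.1 − (0.2)(110.5) = 104.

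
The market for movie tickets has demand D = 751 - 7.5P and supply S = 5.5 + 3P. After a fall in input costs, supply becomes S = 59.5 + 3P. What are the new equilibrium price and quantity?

Original equilibrium: P* = 71, Q* = 218.5.
New equilibrium: 751 - 7.5P = 59.5 + 3P, so 691.5 = 10.5P and P' = 461/7; Q' = 751 − 7.5(461/7) = 3599/14.

P' = 461/7, Q' = 3599/14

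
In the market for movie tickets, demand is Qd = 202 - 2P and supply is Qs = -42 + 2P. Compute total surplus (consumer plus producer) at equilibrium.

Total surplus = 3200

Equilibrium: 202 - 2P = -42 + 2P gives P* = 61, Q* = 80.
Demand choke price: P = 101; supply starts at P = 21.
CS = ½(101 − 61)(80) = 1600; PS = ½(61 − 21)(80) = 1600.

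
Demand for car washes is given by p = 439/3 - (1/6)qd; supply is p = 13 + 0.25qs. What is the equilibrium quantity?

q* = 320

Set the two price expressions equal: 439/3 - (1/6)q = 13 + 0.25q.
400/3 = (5/12)q, so q* = 320.
p* = 439/3 − (1/6)(320) = 93.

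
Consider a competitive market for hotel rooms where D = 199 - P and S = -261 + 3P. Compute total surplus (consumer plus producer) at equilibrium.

Total surplus = 4704

Equilibrium: 199 - P = -261 + 3P gives P* = 115, Q* = 84.
Demand choke price: P = 199; supply starts at P = 87.
CS = ½(199 − 115)(84) = 3528; PS = ½(115 − 87)(84) = 1176.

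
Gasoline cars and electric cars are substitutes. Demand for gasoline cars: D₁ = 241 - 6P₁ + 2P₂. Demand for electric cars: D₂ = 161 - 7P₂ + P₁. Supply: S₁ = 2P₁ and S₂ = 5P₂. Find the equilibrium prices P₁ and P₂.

P₁ = 1607/47, P₂ = 1529/94

Market 1: 241 - 6P₁ + 2P₂ = 2P₁ → 8P₁ - 2P₂ = 241.
Market 2: 12P₂ - P₁ = 161.
Eliminating P₂: 12×(1) + 2×(2) gives 94P₁ = 3214, so P₁ = 1607/47.
Back-substitute into (2): P₂ = (161 + 1×1607/47) / 12 = 1529/94.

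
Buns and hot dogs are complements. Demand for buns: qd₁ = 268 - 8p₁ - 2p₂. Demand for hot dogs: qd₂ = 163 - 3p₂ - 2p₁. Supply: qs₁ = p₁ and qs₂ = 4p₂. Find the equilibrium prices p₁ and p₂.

p₁ = 1550/59, p₂ = 931/59

Market 1: 268 - 8p₁ - 2p₂ = p₁ → 9p₁ + 2p₂ = 268.
Market 2: 7p₂ + 2p₁ = 163.
Eliminating p₂: 7×(1) − 2×(2) gives 59p₁ = 1550, so p₁ = 1550/59.
Back-substitute into (2): p₂ = (163 − 2×1550/59) / 7 = 931/59.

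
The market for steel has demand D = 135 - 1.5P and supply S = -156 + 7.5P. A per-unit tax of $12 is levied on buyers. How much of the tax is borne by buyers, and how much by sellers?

Buyers bear $10, sellers bear $2

Pre-tax equilibrium: P* = 97/3, Q* = 86.5.
Tax on buyers shifts demand to D = 135 − 1.5(P + 12) = 117 - 1.5P.
117 - 1.5P = -156 + 7.5P gives seller price Ps = 91/3; buyers pay Pb = 91/3 + 12 = 127/3.
New quantity: Q = 135 − 1.5(127/3) = 71.5.
Buyer burden = 127/3 − 97/3 = 10; seller burden = 97/3 − 91/3 = 2.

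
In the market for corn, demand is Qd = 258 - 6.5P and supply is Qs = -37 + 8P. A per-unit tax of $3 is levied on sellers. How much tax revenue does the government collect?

Pre-tax equilibrium: P* = 590/29, Q* = 3647/29.
Tax on sellers shifts supply to Qs = -37 + 8(P − 3) = -61 + 8P.
258 - 6.5P = -61 + 8P gives buyer price Pb = 22; sellers receive Ps = 22 − 3 = 19.
New quantity: Q = 258 − 6.5(22) = 115.
Revenue = 3 × 115 = 345.

Tax revenue = 345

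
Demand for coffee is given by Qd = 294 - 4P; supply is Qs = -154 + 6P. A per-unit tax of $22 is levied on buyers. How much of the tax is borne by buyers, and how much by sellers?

Buyers bear $13.2, sellers bear $8.8

Pre-tax equilibrium: P* = 44.8, Q* = 114.8.
Tax on buyers shifts demand to Qd = 294 − 4(P + 22) = 206 - 4P.
206 - 4P = -154 + 6P gives seller price Ps = 36; buyers pay Pb = 36 + 22 = 58.
New quantity: Q = 294 − 4(58) = 62.
Buyer burden = 58 − 44.8 = 13.2; seller burden = 44.8 − 36 = 8.8.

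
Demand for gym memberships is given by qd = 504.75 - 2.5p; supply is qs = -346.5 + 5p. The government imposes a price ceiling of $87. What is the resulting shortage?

Equilibrium price would be p* = 113.5, so the ceiling at 87 binds.
At p = 87: qd = 504.75 − 2.5(87) = 287.25, qs = -346.5 + 5(87) = 88.5.
Shortage = 287.25 − 88.5 = 198.75.

Shortage = 198.75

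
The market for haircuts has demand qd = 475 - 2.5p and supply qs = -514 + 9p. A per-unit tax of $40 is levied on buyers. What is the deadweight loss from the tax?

Pre-tax equilibrium: p* = 86, q* = 260.
Tax on buyers shifts demand to qd = 475 − 2.5(p + 40) = 375 - 2.5p.
375 - 2.5p = -514 + 9p gives seller price ps = 1778/23; buyers pay pb = 1778/23 + 40 = 2698/23.
New quantity: q = 475 − 2.5(2698/23) = 4180/23.
DWL = ½ × 40 × (260 − 4180/23) = 36000/23.

Deadweight loss = 36000/23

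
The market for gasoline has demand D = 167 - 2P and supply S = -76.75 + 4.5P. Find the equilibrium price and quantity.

P* = 37.5, Q* = 92

Set D = S: 167 - 2P = -76.75 + 4.5P.
243.75 = 6.5P, so P* = 37.5.
Q* = 167 − 2(37.5) = 92.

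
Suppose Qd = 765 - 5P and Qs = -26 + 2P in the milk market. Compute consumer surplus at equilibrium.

Consumer surplus = 4000

Equilibrium: 765 - 5P = -26 + 2P gives P* = 113, Q* = 200.
Demand choke price (Qd = 0): P = 153.
CS = ½(153 − 113)(200) = 4000.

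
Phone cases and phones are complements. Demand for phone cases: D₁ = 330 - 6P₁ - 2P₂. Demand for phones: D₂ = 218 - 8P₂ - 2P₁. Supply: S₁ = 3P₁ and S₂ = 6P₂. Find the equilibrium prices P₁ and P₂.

P₁ = 2092/61, P₂ = 651/61

Market 1: 330 - 6P₁ - 2P₂ = 3P₁ → 9P₁ + 2P₂ = 330.
Market 2: 14P₂ + 2P₁ = 218.
Eliminating P₂: 14×(1) − 2×(2) gives 122P₁ = 4184, so P₁ = 2092/61.
Back-substitute into (2): P₂ = (218 − 2×2092/61) / 14 = 651/61.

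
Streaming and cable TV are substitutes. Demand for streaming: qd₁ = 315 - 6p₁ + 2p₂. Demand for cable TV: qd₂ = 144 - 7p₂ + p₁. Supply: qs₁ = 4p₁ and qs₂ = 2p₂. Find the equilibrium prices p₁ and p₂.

p₁ = 3123/88, p₂ = 1755/88

Market 1: 315 - 6p₁ + 2p₂ = 4p₁ → 10p₁ - 2p₂ = 315.
Market 2: 9p₂ - p₁ = 144.
Eliminating p₂: 9×(1) + 2×(2) gives 88p₁ = 3123, so p₁ = 3123/88.
Back-substitute into (2): p₂ = (144 + 1×3123/88) / 9 = 1755/88.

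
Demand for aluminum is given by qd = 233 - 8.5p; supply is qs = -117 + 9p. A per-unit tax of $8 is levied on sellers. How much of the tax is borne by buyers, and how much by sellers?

Pre-tax equilibrium: p* = 20, q* = 63.
Tax on sellers shifts supply to qs = -117 + 9(p − 8) = -189 + 9p.
233 - 8.5p = -189 + 9p gives buyer price pb = 844/35; sellers receive ps = 844/35 − 8 = 564/35.
New quantity: q = 233 − 8.5(844/35) = 981/35.
Buyer burden = 844/35 − 20 = 144/35; seller burden = 20 − 564/35 = 136/35.

Buyers bear 144/35, sellers bear 136/35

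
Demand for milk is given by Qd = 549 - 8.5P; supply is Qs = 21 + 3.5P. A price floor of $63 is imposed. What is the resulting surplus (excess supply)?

Surplus = 228

Equilibrium price would be P* = 44, so the floor at 63 binds.
At P = 63: Qd = 13.5, Qs = 241.5.
Surplus = 241.5 − 13.5 = 228.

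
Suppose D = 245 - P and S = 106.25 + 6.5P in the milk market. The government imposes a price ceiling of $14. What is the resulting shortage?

Shortage = 33.75

Equilibrium price would be P* = 18.5, so the ceiling at 14 binds.
At P = 14: D = 245 − 1(14) = 231, S = 106.25 + 6.5(14) = 197.25.
Shortage = 231 − 197.25 = 33.75.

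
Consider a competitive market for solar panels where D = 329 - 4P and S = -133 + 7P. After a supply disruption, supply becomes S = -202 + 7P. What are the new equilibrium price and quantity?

Original equilibrium: P* = 42, Q* = 161.
New equilibrium: 329 - 4P = -202 + 7P, so 531 = 11P and P' = 531/11; Q' = 329 − 4(531/11) = 1495/11.

P' = 531/11, Q' = 1495/11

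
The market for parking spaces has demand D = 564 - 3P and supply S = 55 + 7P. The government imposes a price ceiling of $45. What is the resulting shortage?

Equilibrium price would be P* = 50.9, so the ceiling at 45 binds.
At P = 45: D = 564 − 3(45) = 429, S = 55 + 7(45) = 370.
Shortage = 429 − 370 = 59.

Shortage = 59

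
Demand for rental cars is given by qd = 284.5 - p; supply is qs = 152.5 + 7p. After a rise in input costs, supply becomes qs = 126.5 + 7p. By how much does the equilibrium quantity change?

Δq = -3.25

Original equilibrium: p* = 16.5, q* = 268.
New equilibrium: 284.5 - p = 126.5 + 7p, so 158 = 8p and p' = 19.75; q' = 284.5 − 1(19.75) = 264.75.
Change in quantity: 264.75 − 268 = -3.25.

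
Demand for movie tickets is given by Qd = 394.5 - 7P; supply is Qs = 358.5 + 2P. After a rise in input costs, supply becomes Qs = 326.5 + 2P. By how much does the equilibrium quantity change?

Original equilibrium: P* = 4, Q* = 366.5.
New equilibrium: 394.5 - 7P = 326.5 + 2P, so 68 = 9P and P' = 68/9; Q' = 394.5 − 7(68/9) = 6149/18.
Change in quantity: 6149/18 − 366.5 = -224/9.

ΔQ = -224/9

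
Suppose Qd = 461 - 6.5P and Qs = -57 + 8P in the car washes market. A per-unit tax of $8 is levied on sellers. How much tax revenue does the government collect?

Tax revenue = 46424/29

Pre-tax equilibrium: P* = 1036/29, Q* = 6635/29.
Tax on sellers shifts supply to Qs = -57 + 8(P − 8) = -121 + 8P.
461 - 6.5P = -121 + 8P gives buyer price Pb = 1164/29; sellers receive Ps = 1164/29 − 8 = 932/29.
New quantity: Q = 461 − 6.5(1164/29) = 5803/29.
Revenue = 8 × 5803/29 = 46424/29.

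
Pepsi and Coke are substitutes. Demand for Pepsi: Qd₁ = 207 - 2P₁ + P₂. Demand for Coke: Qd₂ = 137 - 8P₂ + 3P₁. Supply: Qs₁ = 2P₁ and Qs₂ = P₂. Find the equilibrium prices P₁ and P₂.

Market 1: 207 - 2P₁ + P₂ = 2P₁ → 4P₁ - P₂ = 207.
Market 2: 9P₂ - 3P₁ = 137.
Eliminating P₂: 9×(1) + 1×(2) gives 33P₁ = 2000, so P₁ = 2000/33.
Back-substitute into (2): P₂ = (137 + 3×2000/33) / 9 = 1169/33.

P₁ = 2000/33, P₂ = 1169/33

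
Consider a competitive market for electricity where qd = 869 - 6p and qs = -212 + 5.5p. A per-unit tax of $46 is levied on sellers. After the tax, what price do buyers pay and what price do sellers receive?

Buyers pay $116, sellers receive $70

Pre-tax equilibrium: p* = 94, q* = 305.
Tax on sellers shifts supply to qs = -212 + 5.5(p − 46) = -465 + 5.5p.
869 - 6p = -465 + 5.5p gives buyer price pb = 116; sellers receive ps = 116 − 46 = 70.
New quantity: q = 869 − 6(116) = 173.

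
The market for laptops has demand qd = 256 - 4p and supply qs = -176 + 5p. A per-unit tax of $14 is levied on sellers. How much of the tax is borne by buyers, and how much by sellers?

Pre-tax equilibrium: p* = 48, q* = 64.
Tax on sellers shifts supply to qs = -176 + 5(p − 14) = -246 + 5p.
256 - 4p = -246 + 5p gives buyer price pb = 502/9; sellers receive ps = 502/9 − 14 = 376/9.
New quantity: q = 256 − 4(502/9) = 296/9.
Buyer burden = 502/9 − 48 = 70/9; seller burden = 48 − 376/9 = 56/9.

Buyers bear 70/9, sellers bear 56/9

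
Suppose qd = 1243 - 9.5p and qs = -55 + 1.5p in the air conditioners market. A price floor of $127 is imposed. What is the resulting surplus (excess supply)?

Surplus = 99

Equilibrium price would be p* = 118, so the floor at 127 binds.
At p = 127: qd = 36.5, qs = 135.5.
Surplus = 135.5 − 36.5 = 99.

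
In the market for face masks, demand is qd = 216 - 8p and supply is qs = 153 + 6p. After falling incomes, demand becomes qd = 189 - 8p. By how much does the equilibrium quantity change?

Δq = -81/7

Original equilibrium: p* = 4.5, q* = 180.
New equilibrium: 189 - 8p = 153 + 6p, so 36 = 14p and p' = 18/7; q' = 189 − 8(18/7) = 1179/7.
Change in quantity: 1179/7 − 180 = -81/7.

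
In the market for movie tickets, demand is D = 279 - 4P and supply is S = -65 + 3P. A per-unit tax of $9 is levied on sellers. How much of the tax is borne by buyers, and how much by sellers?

Pre-tax equilibrium: P* = 344/7, Q* = 577/7.
Tax on sellers shifts supply to S = -65 + 3(P − 9) = -92 + 3P.
279 - 4P = -92 + 3P gives buyer price Pb = 53; sellers receive Ps = 53 − 9 = 44.
New quantity: Q = 279 − 4(53) = 67.
Buyer burden = 53 − 344/7 = 27/7; seller burden = 344/7 − 44 = 36/7.

Buyers bear 27/7, sellers bear 36/7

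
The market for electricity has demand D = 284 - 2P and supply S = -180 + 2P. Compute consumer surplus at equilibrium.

Consumer surplus = 676

Equilibrium: 284 - 2P = -180 + 2P gives P* = 116, Q* = 52.
Demand choke price (D = 0): P = 142.
CS = ½(142 − 116)(52) = 676.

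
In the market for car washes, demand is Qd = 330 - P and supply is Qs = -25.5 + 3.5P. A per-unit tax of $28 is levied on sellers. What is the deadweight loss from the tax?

Deadweight loss = 2744/9

Pre-tax equilibrium: P* = 79, Q* = 251.
Tax on sellers shifts supply to Qs = -25.5 + 3.5(P − 28) = -123.5 + 3.5P.
330 - P = -123.5 + 3.5P gives buyer price Pb = 907/9; sellers receive Ps = 907/9 − 28 = 655/9.
New quantity: Q = 330 − 1(907/9) = 2063/9.
DWL = ½ × 28 × (251 − 2063/9) = 2744/9.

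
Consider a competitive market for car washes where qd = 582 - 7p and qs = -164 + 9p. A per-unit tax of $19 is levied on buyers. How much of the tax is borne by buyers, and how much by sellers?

Buyers bear $10.6875, sellers bear $8.3125

Pre-tax equilibrium: p* = 46.625, q* = 255.625.
Tax on buyers shifts demand to qd = 582 − 7(p + 19) = 449 - 7p.
449 - 7p = -164 + 9p gives seller price ps = 38.3125; buyers pay pb = 38.3125 + 19 = 57.3125.
New quantity: q = 582 − 7(57.3125) = 180.8125.
Buyer burden = 57.3125 − 46.625 = 10.6875; seller burden = 46.625 − 38.3125 = 8.3125.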